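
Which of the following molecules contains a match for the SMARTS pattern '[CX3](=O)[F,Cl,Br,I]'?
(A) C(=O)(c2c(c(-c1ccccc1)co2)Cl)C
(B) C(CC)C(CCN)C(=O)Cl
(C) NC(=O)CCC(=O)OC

B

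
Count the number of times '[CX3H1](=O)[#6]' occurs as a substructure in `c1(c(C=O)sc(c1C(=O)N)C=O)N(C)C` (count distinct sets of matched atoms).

[CX3H1](=O)[#6] is the SMARTS for an aldehyde: an sp2 carbon with one H, double-bonded to O and single-bonded to carbon.
The molecule carries 2 separate instances of an aldehyde (-CHO) meeting every constraint; each maps to a distinct set of atoms, giving 2 matches.

2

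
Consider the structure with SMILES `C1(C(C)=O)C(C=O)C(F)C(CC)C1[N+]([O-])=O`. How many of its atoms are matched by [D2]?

The query [D2] means: atom with exactly two heavy-atom neighbours.
Check the 16 heavy atoms by environment: 6× C (D3) → no; 2× C (D2) → match; 3× O (D1) → no; 2× C (D1) → no; 1× F (D1) → no; 1× N (charge +1, D3) → no; 1× O (charge -1, D1) → no.
That gives 2 matching atoms.

2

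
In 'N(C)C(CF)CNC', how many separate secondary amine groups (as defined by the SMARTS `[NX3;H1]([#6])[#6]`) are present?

[NX3;H1]([#6])[#6] is the SMARTS for a secondary amine: a trivalent nitrogen with one H, bonded to two carbons.
The molecule carries 2 separate instances of an N-methylamino group (-NHCH3) meeting every constraint; each maps to a distinct set of atoms, giving 2 matches.

2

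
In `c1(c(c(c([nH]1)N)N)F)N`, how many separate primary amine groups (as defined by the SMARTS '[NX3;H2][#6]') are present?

[NX3;H2][#6] is the SMARTS for a primary amine: a trivalent nitrogen with two H attached to carbon.
The molecule carries 3 separate instances of a primary amino group (-NH2) meeting every constraint; each maps to a distinct set of atoms, giving 3 matches.

3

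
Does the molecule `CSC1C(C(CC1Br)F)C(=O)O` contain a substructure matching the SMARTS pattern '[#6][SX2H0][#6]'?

Yes

The pattern [#6][SX2H0][#6] describes an aliphatic sulfur bridging two carbons with no H on the sulfur — a thioether.
The molecule carries a methylthio ether (-SCH3), whose atoms satisfy every constraint of the query, so the pattern matches.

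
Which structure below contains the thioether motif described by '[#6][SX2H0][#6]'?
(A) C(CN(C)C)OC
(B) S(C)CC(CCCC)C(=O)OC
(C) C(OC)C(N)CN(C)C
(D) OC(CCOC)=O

[#6][SX2H0][#6] describes an aliphatic sulfur bridging two carbons with no H on the sulfur (a thioether).
(A) has a methoxy ether (-OCH3) but the bridging atom is O, not S.
(B) contains a methylthio ether (-SCH3), which satisfies every atom and bond constraint.
(C) has a methoxy ether (-OCH3) but the bridging atom is O, not S.
(D) has a methoxy ether (-OCH3) but the bridging atom is O, not S.
So the answer is (B).

B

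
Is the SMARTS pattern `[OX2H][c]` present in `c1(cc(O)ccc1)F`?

The pattern [OX2H][c] describes a hydroxyl oxygen attached to an aromatic carbon — a phenol.
The molecule carries a hydroxyl group (-OH), whose atoms satisfy every constraint of the query, so the pattern matches.

Yes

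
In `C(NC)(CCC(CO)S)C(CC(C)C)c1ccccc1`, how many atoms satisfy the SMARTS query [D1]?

Check the 20 heavy atoms by environment: 4× C (D2) → no; 4× C (D3) → no; 1× O (D1) → match; 1× S (D1) → match; 1× N (D2) → no; 3× C (D1) → match; 1× c (aromatic, D3) → no; 5× c (aromatic, D2) → no.
Summing the matching environments: 1 + 1 + 3 = 5 matching atoms.

5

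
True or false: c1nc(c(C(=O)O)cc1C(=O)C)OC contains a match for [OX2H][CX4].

False

The pattern [OX2H][CX4] describes a hydroxyl oxygen bound to an sp3 (X4) carbon — an aliphatic alcohol.
The closest candidate here is a methoxy ether (-OCH3), but the oxygen has H0 (ether), not H1. No other fragment satisfies the full query, so there is no match.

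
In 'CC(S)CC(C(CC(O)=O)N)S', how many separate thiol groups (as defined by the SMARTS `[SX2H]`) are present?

2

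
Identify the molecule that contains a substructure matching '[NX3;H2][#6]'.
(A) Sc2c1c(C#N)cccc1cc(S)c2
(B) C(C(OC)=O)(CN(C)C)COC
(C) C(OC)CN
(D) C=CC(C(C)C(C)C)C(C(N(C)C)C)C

[NX3;H2][#6] describes a trivalent nitrogen with two H attached to carbon (a primary amine).
(A) has a nitrile (-C#N) but the nitrogen is NX1 (triple-bonded), not NX3 with two H.
(B) has a dimethylamino group (-N(CH3)2) but the nitrogen has H0, not H2.
(C) contains a primary amino group (-NH2), which satisfies every atom and bond constraint.
(D) has a dimethylamino group (-N(CH3)2) but the nitrogen has H0, not H2.
So the answer is (C).

C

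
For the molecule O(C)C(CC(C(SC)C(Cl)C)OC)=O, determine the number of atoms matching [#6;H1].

3

The query [#6;H1] means: any carbon bearing exactly one hydrogen.
Check the 14 heavy atoms by environment: 1× C (H2) → no; 3× C (H1) → match; 4× C (H3) → no; 3× O (H0) → no; 1× C (H0) → no; 1× Cl (H0) → no; 1× S (H0) → no.
That gives 3 matching atoms.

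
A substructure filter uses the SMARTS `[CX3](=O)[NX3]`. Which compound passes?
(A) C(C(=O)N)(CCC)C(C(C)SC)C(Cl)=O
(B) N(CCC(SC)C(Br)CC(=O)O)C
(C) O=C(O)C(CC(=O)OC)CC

A

[CX3](=O)[NX3] describes a carbonyl carbon bonded to a trivalent nitrogen (an amide).
(A) contains a primary amide (-C(=O)NH2), which satisfies every atom and bond constraint.
(B) has a carboxylic acid group (-C(=O)OH) but the carbonyl is bonded to O, not to an NX3 nitrogen.
(C) has a methyl-ester group (-C(=O)OCH3) but the carbonyl is bonded to O, not to an NX3 nitrogen.
So the answer is (A).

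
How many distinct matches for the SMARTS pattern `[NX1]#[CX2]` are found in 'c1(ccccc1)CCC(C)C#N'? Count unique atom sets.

1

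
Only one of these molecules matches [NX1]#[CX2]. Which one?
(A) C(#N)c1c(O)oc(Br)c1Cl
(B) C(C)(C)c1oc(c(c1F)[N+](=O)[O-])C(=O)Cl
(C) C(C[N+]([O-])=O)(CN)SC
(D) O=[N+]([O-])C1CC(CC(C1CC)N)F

A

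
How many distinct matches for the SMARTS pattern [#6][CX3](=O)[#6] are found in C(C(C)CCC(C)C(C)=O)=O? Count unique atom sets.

[#6][CX3](=O)[#6] is the SMARTS for a ketone: a carbonyl carbon (no H) flanked by two carbons.
Exactly one fragment in the molecule meets all constraints, giving 1 match.

1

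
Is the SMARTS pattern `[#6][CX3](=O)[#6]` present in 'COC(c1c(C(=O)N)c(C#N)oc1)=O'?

No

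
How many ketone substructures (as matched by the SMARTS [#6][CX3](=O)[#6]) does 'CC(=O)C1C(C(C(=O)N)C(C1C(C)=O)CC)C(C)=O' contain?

[#6][CX3](=O)[#6] is the SMARTS for a ketone: a carbonyl carbon (no H) flanked by two carbons.
The molecule carries 3 separate instances of an acetyl/ketone group (-C(=O)CH3) meeting every constraint; each maps to a distinct set of atoms, giving 3 matches.

3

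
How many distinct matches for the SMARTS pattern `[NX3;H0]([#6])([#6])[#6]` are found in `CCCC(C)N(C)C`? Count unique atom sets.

[NX3;H0]([#6])([#6])[#6] is the SMARTS for a tertiary amine: a trivalent nitrogen with no H, bonded to three carbons.
Exactly one fragment in the molecule meets all constraints, giving 1 match.

1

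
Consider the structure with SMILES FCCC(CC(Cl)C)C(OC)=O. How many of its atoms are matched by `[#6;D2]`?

The query [#6;D2] means: any carbon bonded to exactly two heavy atoms.
Check the 12 heavy atoms by environment: 2× C (D1) → no; 3× C (D3) → no; 3× C (D2) → match; 1× O (D1) → no; 1× O (D2) → no; 1× F (D1) → no; 1× Cl (D1) → no.
That gives 3 matching atoms.

3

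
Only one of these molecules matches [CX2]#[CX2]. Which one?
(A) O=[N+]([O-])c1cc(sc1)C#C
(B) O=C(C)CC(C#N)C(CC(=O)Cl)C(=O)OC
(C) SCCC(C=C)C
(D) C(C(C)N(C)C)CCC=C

A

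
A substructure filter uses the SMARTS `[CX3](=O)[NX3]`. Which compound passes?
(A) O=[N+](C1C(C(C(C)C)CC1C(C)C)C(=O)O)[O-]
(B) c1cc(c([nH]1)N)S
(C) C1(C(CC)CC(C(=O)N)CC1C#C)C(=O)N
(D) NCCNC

C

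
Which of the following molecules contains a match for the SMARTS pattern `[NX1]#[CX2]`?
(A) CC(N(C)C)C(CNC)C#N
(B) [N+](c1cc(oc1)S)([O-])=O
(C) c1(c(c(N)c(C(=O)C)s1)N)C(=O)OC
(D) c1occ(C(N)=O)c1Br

A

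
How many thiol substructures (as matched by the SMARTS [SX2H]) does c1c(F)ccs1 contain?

[SX2H] is the SMARTS for a thiol: an aliphatic sulfur with two connections, one being H.
No fragment in the molecule satisfies every constraint, giving 0 matches.

0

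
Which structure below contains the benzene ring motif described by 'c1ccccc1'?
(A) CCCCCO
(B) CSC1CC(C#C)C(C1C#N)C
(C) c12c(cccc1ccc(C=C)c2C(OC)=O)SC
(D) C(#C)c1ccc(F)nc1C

C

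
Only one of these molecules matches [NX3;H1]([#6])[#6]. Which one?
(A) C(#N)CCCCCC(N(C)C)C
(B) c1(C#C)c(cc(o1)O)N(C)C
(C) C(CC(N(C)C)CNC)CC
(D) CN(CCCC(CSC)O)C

C

[NX3;H1]([#6])[#6] describes a trivalent nitrogen with one H, bonded to two carbons (a secondary amine).
(A) has a dimethylamino group (-N(CH3)2) but the nitrogen has H0, not H1.
(B) has a dimethylamino group (-N(CH3)2) but the nitrogen has H0, not H1.
(C) contains an N-methylamino group (-NHCH3), which satisfies every atom and bond constraint.
(D) has a dimethylamino group (-N(CH3)2) but the nitrogen has H0, not H1.
So the answer is (C).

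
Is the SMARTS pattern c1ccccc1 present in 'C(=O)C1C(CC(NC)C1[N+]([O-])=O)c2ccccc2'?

The pattern c1ccccc1 describes six aromatic carbons in a ring — a benzene ring.
The molecule carries a phenyl ring, whose atoms satisfy every constraint of the query, so the pattern matches.

Yes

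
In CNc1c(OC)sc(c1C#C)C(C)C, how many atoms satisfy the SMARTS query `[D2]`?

4

The query [D2] means: atom with exactly two heavy-atom neighbours.
Check the 14 heavy atoms by environment: 1× s (aromatic, D2) → match; 4× c (aromatic, D3) → no; 1× C (D2) → match; 5× C (D1) → no; 1× O (D2) → match; 1× C (D3) → no; 1× N (D2) → match.
Summing the matching environments: 1 + 1 + 1 + 1 = 4 matching atoms.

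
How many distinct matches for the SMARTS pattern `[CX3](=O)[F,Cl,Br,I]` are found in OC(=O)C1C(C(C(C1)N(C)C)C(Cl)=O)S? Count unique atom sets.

1

[CX3](=O)[F,Cl,Br,I] is the SMARTS for an acyl halide: a carbonyl carbon bonded to a halogen.
Exactly one fragment in the molecule meets all constraints, giving 1 match.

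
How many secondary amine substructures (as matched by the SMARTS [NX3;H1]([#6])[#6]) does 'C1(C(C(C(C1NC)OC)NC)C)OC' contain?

[NX3;H1]([#6])[#6] is the SMARTS for a secondary amine: a trivalent nitrogen with one H, bonded to two carbons.
The molecule carries 2 separate instances of an N-methylamino group (-NHCH3) meeting every constraint; each maps to a distinct set of atoms, giving 2 matches.

2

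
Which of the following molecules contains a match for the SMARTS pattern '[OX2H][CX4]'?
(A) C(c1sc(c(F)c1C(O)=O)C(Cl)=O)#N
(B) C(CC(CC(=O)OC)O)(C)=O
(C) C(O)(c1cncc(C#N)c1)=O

B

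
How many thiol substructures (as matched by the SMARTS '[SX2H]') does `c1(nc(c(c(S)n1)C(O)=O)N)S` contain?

2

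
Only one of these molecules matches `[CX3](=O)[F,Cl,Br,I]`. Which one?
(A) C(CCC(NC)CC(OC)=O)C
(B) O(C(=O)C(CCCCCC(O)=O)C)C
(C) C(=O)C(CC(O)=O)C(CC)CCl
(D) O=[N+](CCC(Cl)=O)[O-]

D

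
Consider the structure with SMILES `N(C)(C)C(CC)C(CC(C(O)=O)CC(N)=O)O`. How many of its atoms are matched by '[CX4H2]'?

Check the 17 heavy atoms by environment: 3× C (H3, X4) → no; 3× C (H2, X4) → match; 3× C (H1, X4) → no; 2× C (H0, X3) → no; 2× O (H0, X1) → no; 1× N (H2, X3) → no; 2× O (H1, X2) → no; 1× N (H0, X3) → no.
That gives 3 matching atoms.

3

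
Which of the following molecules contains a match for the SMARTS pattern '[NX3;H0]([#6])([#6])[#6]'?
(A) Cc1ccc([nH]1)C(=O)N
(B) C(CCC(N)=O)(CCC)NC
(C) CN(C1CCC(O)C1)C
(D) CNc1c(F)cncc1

[NX3;H0]([#6])([#6])[#6] describes a trivalent nitrogen with no H, bonded to three carbons (a tertiary amine).
(A) has a primary amide (-C(=O)NH2) but the amide nitrogen has H2 and only one carbon neighbour.
(B) has a primary amide (-C(=O)NH2) but the amide nitrogen has H2 and only one carbon neighbour.
(C) contains a dimethylamino group (-N(CH3)2), which satisfies every atom and bond constraint.
(D) has an N-methylamino group (-NHCH3) but the nitrogen still has one H (H1), not H0.
So the answer is (C).

C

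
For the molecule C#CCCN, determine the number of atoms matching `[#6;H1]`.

1

The query [#6;H1] means: any carbon bearing exactly one hydrogen.
Check the 5 heavy atoms by environment: 2× C (H2) → no; 1× C (H0) → no; 1× C (H1) → match; 1× N (H2) → no.
That gives 1 matching atom.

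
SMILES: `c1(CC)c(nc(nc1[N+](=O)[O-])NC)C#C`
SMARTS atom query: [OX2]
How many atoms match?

0

The query [OX2] means: aliphatic oxygen with two total connections — ether, hydroxyl, or ester single-bond O.
Check the 15 heavy atoms by environment: 2× n (aromatic, X2) → no; 4× c (aromatic, X3) → no; 2× C (X2) → no; 3× C (X4) → no; 1× N (charge +1, X3) → no; 1× O (charge -1, X1) → no; 1× O (X1) → no; 1× N (X3) → no.
No environment satisfies the query, so 0 matching atoms.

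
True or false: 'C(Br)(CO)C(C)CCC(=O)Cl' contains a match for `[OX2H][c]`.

False

The pattern [OX2H][c] describes a hydroxyl oxygen attached to an aromatic carbon — a phenol.
The closest candidate here is a hydroxyl group (-OH), but the -OH is on an aliphatic carbon, not an aromatic c. No other fragment satisfies the full query, so there is no match.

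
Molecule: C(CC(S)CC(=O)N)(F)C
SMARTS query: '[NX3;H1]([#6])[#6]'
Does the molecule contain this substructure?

The pattern [NX3;H1]([#6])[#6] describes a trivalent nitrogen with one H, bonded to two carbons — a secondary amine.
The closest candidate here is a primary amide (-C(=O)NH2), but the -C(=O)NH2 nitrogen has H2, not H1. No other fragment satisfies the full query, so there is no match.

No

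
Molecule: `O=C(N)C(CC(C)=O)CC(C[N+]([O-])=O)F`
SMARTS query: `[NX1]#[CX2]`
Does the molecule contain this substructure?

No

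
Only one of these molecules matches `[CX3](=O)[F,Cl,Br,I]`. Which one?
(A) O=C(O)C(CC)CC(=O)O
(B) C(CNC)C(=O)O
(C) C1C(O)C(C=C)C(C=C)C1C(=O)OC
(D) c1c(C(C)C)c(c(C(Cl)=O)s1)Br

[CX3](=O)[F,Cl,Br,I] describes a carbonyl carbon bonded to a halogen (an acyl halide).
(A) has a carboxylic acid group (-C(=O)OH) but the carbonyl is bonded to -OH, not to a halogen.
(B) has a carboxylic acid group (-C(=O)OH) but the carbonyl is bonded to -OH, not to a halogen.
(C) has a methyl-ester group (-C(=O)OCH3) but the carbonyl is bonded to -O-C, not to a halogen.
(D) contains an acyl chloride (-C(=O)Cl), which satisfies every atom and bond constraint.
So the answer is (D).

D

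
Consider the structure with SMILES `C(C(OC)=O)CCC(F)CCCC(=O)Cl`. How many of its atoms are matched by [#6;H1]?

Check the 15 heavy atoms by environment: 6× C (H2) → no; 1× C (H1) → match; 2× C (H0) → no; 3× O (H0) → no; 1× C (H3) → no; 1× Cl (H0) → no; 1× F (H0) → no.
That gives 1 matching atom.

1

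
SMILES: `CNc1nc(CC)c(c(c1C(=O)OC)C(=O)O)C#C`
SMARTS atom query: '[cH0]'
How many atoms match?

The query [cH0] means: aromatic carbon with no attached hydrogen (substituted or ring-fusion).
Check the 19 heavy atoms by environment: 1× n (aromatic, H0) → no; 5× c (aromatic, H0) → match; 1× C (H2) → no; 3× C (H3) → no; 1× N (H1) → no; 3× C (H0) → no; 1× C (H1) → no; 3× O (H0) → no; 1× O (H1) → no.
That gives 5 matching atoms.

5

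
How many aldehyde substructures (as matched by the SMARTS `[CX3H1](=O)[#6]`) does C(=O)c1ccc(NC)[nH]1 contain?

1

[CX3H1](=O)[#6] is the SMARTS for an aldehyde: an sp2 carbon with one H, double-bonded to O and single-bonded to carbon.
Exactly one fragment in the molecule meets all constraints, giving 1 match.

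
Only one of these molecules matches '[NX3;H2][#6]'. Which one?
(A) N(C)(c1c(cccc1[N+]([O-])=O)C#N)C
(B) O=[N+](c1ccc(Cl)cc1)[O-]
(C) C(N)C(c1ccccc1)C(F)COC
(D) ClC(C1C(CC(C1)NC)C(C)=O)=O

[NX3;H2][#6] describes a trivalent nitrogen with two H attached to carbon (a primary amine).
(A) has a nitrile (-C#N) but the nitrogen is NX1 (triple-bonded), not NX3 with two H.
(B) has a nitro group (-[N+](=O)[O-]) but the nitrogen is [N+] with no H, not NX3H2.
(C) contains a primary amino group (-NH2), which satisfies every atom and bond constraint.
(D) has an N-methylamino group (-NHCH3) but the nitrogen bears two carbons and only one H (H1), not H2.
So the answer is (C).

C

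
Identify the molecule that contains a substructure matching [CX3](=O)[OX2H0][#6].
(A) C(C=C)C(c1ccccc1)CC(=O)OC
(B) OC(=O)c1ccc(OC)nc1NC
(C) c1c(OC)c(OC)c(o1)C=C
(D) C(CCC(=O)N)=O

A

[CX3](=O)[OX2H0][#6] describes a carbonyl carbon bonded to an oxygen that is itself bonded to carbon (no H on that O) (an ester).
(A) contains a methyl-ester group (-C(=O)OCH3), which satisfies every atom and bond constraint.
(B) has a carboxylic acid group (-C(=O)OH) but the singly-bonded O carries H (OX2H1, not H0).
(C) has a methoxy ether (-OCH3) but the ether oxygen is not adjacent to a C=O carbon.
(D) has a primary amide (-C(=O)NH2) but the carbonyl is bonded to N, not to an O-C linkage.
So the answer is (A).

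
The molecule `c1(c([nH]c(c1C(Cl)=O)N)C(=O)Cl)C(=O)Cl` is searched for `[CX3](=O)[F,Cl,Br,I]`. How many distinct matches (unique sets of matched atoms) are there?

[CX3](=O)[F,Cl,Br,I] is the SMARTS for an acyl halide: a carbonyl carbon bonded to a halogen.
The molecule carries 3 separate instances of an acyl chloride (-C(=O)Cl) meeting every constraint; each maps to a distinct set of atoms, giving 3 matches.

3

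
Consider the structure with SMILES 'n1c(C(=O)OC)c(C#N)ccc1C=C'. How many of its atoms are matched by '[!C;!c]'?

4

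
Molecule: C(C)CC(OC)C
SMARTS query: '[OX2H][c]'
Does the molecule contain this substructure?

No

The pattern [OX2H][c] describes a hydroxyl oxygen attached to an aromatic carbon — a phenol.
The closest candidate here is a methoxy ether (-OCH3), but the oxygen has H0, not H1. No other fragment satisfies the full query, so there is no match.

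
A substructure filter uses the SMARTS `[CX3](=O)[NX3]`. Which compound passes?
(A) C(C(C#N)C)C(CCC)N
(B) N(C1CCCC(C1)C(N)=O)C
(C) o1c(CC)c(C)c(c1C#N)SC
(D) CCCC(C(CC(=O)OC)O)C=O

[CX3](=O)[NX3] describes a carbonyl carbon bonded to a trivalent nitrogen (an amide).
(A) has a primary amino group (-NH2) but the -NH2 is not attached to a carbonyl carbon.
(B) contains a primary amide (-C(=O)NH2), which satisfies every atom and bond constraint.
(C) has a nitrile (-C#N) but the nitrile N is NX1 (triple-bonded), not NX3.
(D) has a methyl-ester group (-C(=O)OCH3) but the carbonyl is bonded to O, not to an NX3 nitrogen.
So the answer is (B).

B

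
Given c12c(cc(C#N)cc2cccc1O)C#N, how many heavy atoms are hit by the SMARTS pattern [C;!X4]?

2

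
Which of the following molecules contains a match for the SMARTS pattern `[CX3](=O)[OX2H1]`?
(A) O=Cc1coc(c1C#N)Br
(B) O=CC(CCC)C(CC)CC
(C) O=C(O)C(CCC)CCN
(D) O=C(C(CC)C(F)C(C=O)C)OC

[CX3](=O)[OX2H1] describes an sp2 carbon double-bonded to O and single-bonded to an -OH oxygen (a carboxylic acid).
(A) has an aldehyde (-CHO) but there is no singly-bonded oxygen on the carbonyl carbon.
(B) has an aldehyde (-CHO) but there is no singly-bonded oxygen on the carbonyl carbon.
(C) contains a carboxylic acid group (-C(=O)OH), which satisfies every atom and bond constraint.
(D) has an aldehyde (-CHO) but there is no singly-bonded oxygen on the carbonyl carbon.
So the answer is (C).

C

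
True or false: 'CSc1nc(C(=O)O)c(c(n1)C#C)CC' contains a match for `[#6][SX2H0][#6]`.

True

The pattern [#6][SX2H0][#6] describes an aliphatic sulfur bridging two carbons with no H on the sulfur — a thioether.
The molecule carries a methylthio ether (-SCH3), whose atoms satisfy every constraint of the query, so the pattern matches.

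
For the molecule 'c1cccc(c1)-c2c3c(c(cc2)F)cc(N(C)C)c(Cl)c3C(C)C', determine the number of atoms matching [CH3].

4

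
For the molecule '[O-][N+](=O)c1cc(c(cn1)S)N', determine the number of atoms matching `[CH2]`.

0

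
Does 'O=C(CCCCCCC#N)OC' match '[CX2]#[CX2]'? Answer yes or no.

The pattern [CX2]#[CX2] describes a carbon-carbon triple bond — an alkyne.
The closest candidate here is a nitrile (-C#N), but the triple bond is C#N, not C#C. No other fragment satisfies the full query, so there is no match.

No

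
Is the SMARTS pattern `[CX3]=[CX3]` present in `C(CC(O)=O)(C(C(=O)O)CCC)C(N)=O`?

No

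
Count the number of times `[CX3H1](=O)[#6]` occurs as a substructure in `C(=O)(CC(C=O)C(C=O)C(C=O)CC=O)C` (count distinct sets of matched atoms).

4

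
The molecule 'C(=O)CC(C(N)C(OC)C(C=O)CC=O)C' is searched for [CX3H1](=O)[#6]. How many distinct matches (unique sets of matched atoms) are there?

3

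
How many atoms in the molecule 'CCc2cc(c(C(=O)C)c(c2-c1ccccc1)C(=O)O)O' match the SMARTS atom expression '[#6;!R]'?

Check the 21 heavy atoms by environment: 12× c (aromatic, in 6-ring) → no; 4× O (acyclic) → no; 5× C (acyclic) → match.
That gives 5 matching atoms.

5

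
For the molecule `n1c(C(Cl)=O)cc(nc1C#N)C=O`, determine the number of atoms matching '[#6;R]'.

The query [#6;R] means: carbon that is part of a ring.
Check the 13 heavy atoms by environment: 2× n (aromatic, in 6-ring) → no; 4× c (aromatic, in 6-ring) → match; 3× C (acyclic) → no; 2× O (acyclic) → no; 1× Cl (acyclic) → no; 1× N (acyclic) → no.
That gives 4 matching atoms.

4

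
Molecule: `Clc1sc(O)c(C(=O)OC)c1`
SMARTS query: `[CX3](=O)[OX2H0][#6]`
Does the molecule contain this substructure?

The pattern [CX3](=O)[OX2H0][#6] describes a carbonyl carbon bonded to an oxygen that is itself bonded to carbon (no H on that O) — an ester.
The molecule carries a methyl-ester group (-C(=O)OCH3), whose atoms satisfy every constraint of the query, so the pattern matches.

Yes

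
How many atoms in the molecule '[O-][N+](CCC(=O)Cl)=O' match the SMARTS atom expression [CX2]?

0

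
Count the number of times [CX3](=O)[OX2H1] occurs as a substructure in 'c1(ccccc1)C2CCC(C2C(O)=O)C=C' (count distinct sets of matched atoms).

1

[CX3](=O)[OX2H1] is the SMARTS for a carboxylic acid: an sp2 carbon double-bonded to O and single-bonded to an -OH oxygen.
Exactly one fragment in the molecule meets all constraints, giving 1 match.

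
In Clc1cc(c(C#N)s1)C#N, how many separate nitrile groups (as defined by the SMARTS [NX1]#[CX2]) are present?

2

[NX1]#[CX2] is the SMARTS for a nitrile: a nitrogen triple-bonded to a two-connected carbon.
The molecule carries 2 separate instances of a nitrile (-C#N) meeting every constraint; each maps to a distinct set of atoms, giving 2 matches.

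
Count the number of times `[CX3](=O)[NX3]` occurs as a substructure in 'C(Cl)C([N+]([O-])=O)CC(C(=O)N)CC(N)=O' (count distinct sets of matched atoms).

2

[CX3](=O)[NX3] is the SMARTS for an amide: a carbonyl carbon bonded to a trivalent nitrogen.
The molecule carries 2 separate instances of a primary amide (-C(=O)NH2) meeting every constraint; each maps to a distinct set of atoms, giving 2 matches.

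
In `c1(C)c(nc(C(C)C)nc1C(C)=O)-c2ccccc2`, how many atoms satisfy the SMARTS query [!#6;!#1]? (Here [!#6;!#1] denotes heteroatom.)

3

Check the 19 heavy atoms by environment: 2× n (aromatic) → match; 10× c (aromatic) → no; 6× C → no; 1× O → match.
Summing the matching environments: 2 + 1 = 3 matching atoms.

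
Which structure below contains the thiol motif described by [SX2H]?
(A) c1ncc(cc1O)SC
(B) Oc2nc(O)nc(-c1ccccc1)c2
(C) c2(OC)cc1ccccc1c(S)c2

C

[SX2H] describes an aliphatic sulfur with two connections, one being H (a thiol).
(A) has a methylthio ether (-SCH3) but the sulfur has H0 (bonded to two carbons), not H1.
(B) has a hydroxyl group (-OH) but it is an -OH, not an -SH.
(C) contains a thiol (-SH), which satisfies every atom and bond constraint.
So the answer is (C).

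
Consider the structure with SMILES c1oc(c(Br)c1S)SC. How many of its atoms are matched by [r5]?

The query [r5] means: r5 matches atoms in a five-membered ring.
Check the 9 heavy atoms by environment: 1× o (aromatic, in 5-ring) → match; 4× c (aromatic, in 5-ring) → match; 2× S (acyclic) → no; 1× C (acyclic) → no; 1× Br (acyclic) → no.
Summing the matching environments: 1 + 4 = 5 matching atoms.

5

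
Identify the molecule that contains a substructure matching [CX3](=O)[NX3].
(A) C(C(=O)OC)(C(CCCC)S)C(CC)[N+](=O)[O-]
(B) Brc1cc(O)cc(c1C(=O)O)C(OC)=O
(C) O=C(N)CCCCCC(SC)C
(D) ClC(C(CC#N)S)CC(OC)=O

C

[CX3](=O)[NX3] describes a carbonyl carbon bonded to a trivalent nitrogen (an amide).
(A) has a methyl-ester group (-C(=O)OCH3) but the carbonyl is bonded to O, not to an NX3 nitrogen.
(B) has a carboxylic acid group (-C(=O)OH) but the carbonyl is bonded to O, not to an NX3 nitrogen.
(C) contains a primary amide (-C(=O)NH2), which satisfies every atom and bond constraint.
(D) has a methyl-ester group (-C(=O)OCH3) but the carbonyl is bonded to O, not to an NX3 nitrogen.
So the answer is (C).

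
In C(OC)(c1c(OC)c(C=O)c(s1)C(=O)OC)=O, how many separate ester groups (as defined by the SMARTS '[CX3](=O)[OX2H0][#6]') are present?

2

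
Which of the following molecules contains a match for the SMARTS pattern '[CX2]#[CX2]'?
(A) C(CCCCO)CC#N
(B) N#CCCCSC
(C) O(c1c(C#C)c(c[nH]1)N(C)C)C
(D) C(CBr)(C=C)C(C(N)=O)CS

C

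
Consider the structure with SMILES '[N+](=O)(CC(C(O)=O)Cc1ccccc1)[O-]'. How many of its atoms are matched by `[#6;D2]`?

The query [#6;D2] means: any carbon bonded to exactly two heavy atoms.
Check the 15 heavy atoms by environment: 2× C (D2) → match; 2× C (D3) → no; 1× N (charge +1, D3) → no; 1× O (charge -1, D1) → no; 3× O (D1) → no; 1× c (aromatic, D3) → no; 5× c (aromatic, D2) → match.
Summing the matching environments: 2 + 5 = 7 matching atoms.

7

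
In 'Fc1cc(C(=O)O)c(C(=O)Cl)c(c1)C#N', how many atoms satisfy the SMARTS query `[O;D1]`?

The query [O;D1] means: aliphatic oxygen bonded to exactly one heavy atom.
Check the 15 heavy atoms by environment: 4× c (aromatic, D3) → no; 2× c (aromatic, D2) → no; 1× F (D1) → no; 2× C (D3) → no; 3× O (D1) → match; 1× Cl (D1) → no; 1× C (D2) → no; 1× N (D1) → no.
That gives 3 matching atoms.

3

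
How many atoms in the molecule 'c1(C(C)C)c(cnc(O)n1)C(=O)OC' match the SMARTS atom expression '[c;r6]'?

The query [c;r6] means: aromatic carbon that belongs to a six-membered ring.
Check the 14 heavy atoms by environment: 2× n (aromatic, in 6-ring) → no; 4× c (aromatic, in 6-ring) → match; 3× O (acyclic) → no; 5× C (acyclic) → no.
That gives 4 matching atoms.

4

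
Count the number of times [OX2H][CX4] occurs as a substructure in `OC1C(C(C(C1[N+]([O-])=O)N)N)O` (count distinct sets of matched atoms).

2

[OX2H][CX4] is the SMARTS for an aliphatic alcohol: a hydroxyl oxygen bound to an sp3 (X4) carbon.
The molecule carries 2 separate instances of a hydroxyl group (-OH) meeting every constraint; each maps to a distinct set of atoms, giving 2 matches.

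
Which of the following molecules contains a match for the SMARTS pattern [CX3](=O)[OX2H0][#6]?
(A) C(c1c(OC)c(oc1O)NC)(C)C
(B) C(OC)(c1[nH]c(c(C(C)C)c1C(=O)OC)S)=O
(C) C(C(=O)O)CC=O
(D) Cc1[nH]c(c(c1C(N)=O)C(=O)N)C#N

B

[CX3](=O)[OX2H0][#6] describes a carbonyl carbon bonded to an oxygen that is itself bonded to carbon (no H on that O) (an ester).
(A) has a methoxy ether (-OCH3) but the ether oxygen is not adjacent to a C=O carbon.
(B) contains a methyl-ester group (-C(=O)OCH3), which satisfies every atom and bond constraint.
(C) has a carboxylic acid group (-C(=O)OH) but the singly-bonded O carries H (OX2H1, not H0).
(D) has a primary amide (-C(=O)NH2) but the carbonyl is bonded to N, not to an O-C linkage.
So the answer is (B).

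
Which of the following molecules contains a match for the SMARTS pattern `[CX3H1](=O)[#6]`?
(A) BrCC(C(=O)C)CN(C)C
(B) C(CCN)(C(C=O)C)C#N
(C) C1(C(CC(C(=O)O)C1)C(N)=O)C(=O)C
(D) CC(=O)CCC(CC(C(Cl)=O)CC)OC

[CX3H1](=O)[#6] describes an sp2 carbon with one H, double-bonded to O and single-bonded to carbon (an aldehyde).
(A) has an acetyl/ketone group (-C(=O)CH3) but the carbonyl carbon has H0 (two carbon neighbours), not H1.
(B) contains an aldehyde (-CHO), which satisfies every atom and bond constraint.
(C) has an acetyl/ketone group (-C(=O)CH3) but the carbonyl carbon has H0 (two carbon neighbours), not H1.
(D) has an acetyl/ketone group (-C(=O)CH3) but the carbonyl carbon has H0 (two carbon neighbours), not H1.
So the answer is (B).

B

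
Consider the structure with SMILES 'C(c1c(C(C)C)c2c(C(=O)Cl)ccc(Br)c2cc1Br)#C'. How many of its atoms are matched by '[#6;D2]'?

4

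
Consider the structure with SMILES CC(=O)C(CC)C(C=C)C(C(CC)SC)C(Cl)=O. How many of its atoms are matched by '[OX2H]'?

0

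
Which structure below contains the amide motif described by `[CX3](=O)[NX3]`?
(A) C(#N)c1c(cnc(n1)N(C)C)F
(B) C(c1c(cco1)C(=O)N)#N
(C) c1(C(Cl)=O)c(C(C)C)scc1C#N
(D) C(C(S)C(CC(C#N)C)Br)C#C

B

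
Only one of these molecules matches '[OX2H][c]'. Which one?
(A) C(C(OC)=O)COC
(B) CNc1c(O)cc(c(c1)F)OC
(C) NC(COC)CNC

B

[OX2H][c] describes a hydroxyl oxygen attached to an aromatic carbon (a phenol).
(A) has a methoxy ether (-OCH3) but the oxygen has H0, not H1.
(B) contains a hydroxyl group (-OH), which satisfies every atom and bond constraint.
(C) has a methoxy ether (-OCH3) but the oxygen has H0, not H1.
So the answer is (B).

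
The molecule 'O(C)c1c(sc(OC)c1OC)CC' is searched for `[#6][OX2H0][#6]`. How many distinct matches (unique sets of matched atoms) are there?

3

[#6][OX2H0][#6] is the SMARTS for an ether: an aliphatic oxygen bridging two carbons with no H on the oxygen.
The molecule carries 3 separate instances of a methoxy ether (-OCH3) meeting every constraint; each maps to a distinct set of atoms, giving 3 matches.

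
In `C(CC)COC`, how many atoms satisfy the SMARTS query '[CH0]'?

0

Check the 6 heavy atoms by environment: 3× C (H2) → no; 2× C (H3) → no; 1× O (H0) → no.
No environment satisfies the query, so 0 matching atoms.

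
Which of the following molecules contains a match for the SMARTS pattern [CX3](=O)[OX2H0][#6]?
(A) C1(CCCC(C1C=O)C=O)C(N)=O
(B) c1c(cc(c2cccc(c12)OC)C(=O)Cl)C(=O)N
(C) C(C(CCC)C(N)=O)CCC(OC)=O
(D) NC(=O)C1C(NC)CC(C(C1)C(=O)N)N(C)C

[CX3](=O)[OX2H0][#6] describes a carbonyl carbon bonded to an oxygen that is itself bonded to carbon (no H on that O) (an ester).
(A) has a primary amide (-C(=O)NH2) but the carbonyl is bonded to N, not to an O-C linkage.
(B) has a primary amide (-C(=O)NH2) but the carbonyl is bonded to N, not to an O-C linkage.
(C) contains a methyl-ester group (-C(=O)OCH3), which satisfies every atom and bond constraint.
(D) has a primary amide (-C(=O)NH2) but the carbonyl is bonded to N, not to an O-C linkage.
So the answer is (C).

C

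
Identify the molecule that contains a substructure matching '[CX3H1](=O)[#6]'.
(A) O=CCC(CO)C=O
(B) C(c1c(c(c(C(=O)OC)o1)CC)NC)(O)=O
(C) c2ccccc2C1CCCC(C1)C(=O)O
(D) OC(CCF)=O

A

[CX3H1](=O)[#6] describes an sp2 carbon with one H, double-bonded to O and single-bonded to carbon (an aldehyde).
(A) contains an aldehyde (-CHO), which satisfies every atom and bond constraint.
(B) has a carboxylic acid group (-C(=O)OH) but the carbonyl carbon has H0 and is bonded to O, not H1.
(C) has a carboxylic acid group (-C(=O)OH) but the carbonyl carbon has H0 and is bonded to O, not H1.
(D) has a carboxylic acid group (-C(=O)OH) but the carbonyl carbon has H0 and is bonded to O, not H1.
So the answer is (A).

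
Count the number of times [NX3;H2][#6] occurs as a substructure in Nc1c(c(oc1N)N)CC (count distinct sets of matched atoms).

3

[NX3;H2][#6] is the SMARTS for a primary amine: a trivalent nitrogen with two H attached to carbon.
The molecule carries 3 separate instances of a primary amino group (-NH2) meeting every constraint; each maps to a distinct set of atoms, giving 3 matches.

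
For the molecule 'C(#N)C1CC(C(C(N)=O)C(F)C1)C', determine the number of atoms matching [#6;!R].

3

The query [#6;!R] means: carbon not in any ring.
Check the 13 heavy atoms by environment: 6× C (in 6-ring) → no; 3× C (acyclic) → match; 2× N (acyclic) → no; 1× O (acyclic) → no; 1× F (acyclic) → no.
That gives 3 matching atoms.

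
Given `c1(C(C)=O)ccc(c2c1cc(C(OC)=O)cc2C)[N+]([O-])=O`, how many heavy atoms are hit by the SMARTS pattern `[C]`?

5

Check the 21 heavy atoms by environment: 10× c (aromatic) → no; 5× C → match; 4× O → no; 1× N (charge +1) → no; 1× O (charge -1) → no.
That gives 5 matching atoms.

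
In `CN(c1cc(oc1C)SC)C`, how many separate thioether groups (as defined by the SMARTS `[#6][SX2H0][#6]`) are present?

1

[#6][SX2H0][#6] is the SMARTS for a thioether: an aliphatic sulfur bridging two carbons with no H on the sulfur.
Exactly one fragment in the molecule meets all constraints, giving 1 match.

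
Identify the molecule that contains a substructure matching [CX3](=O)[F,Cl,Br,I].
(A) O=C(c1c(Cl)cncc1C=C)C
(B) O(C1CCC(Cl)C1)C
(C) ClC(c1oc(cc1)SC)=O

[CX3](=O)[F,Cl,Br,I] describes a carbonyl carbon bonded to a halogen (an acyl halide).
(A) has a chloro substituent but the Cl is not on a carbonyl carbon.
(B) has a chloro substituent but the Cl is not on a carbonyl carbon.
(C) contains an acyl chloride (-C(=O)Cl), which satisfies every atom and bond constraint.
So the answer is (C).

C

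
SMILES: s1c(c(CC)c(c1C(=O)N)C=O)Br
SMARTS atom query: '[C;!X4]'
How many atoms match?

2

The query [C;!X4] means: aliphatic carbon that does not have four total connections.
Check the 13 heavy atoms by environment: 1× s (aromatic, X2) → no; 4× c (aromatic, X3) → no; 2× C (X3) → match; 2× O (X1) → no; 2× C (X4) → no; 1× N (X3) → no; 1× Br (X1) → no.
That gives 2 matching atoms.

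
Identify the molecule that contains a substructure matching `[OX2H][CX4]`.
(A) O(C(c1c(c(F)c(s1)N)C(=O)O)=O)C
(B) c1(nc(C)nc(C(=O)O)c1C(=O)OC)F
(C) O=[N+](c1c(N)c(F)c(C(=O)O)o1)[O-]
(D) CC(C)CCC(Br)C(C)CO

[OX2H][CX4] describes a hydroxyl oxygen bound to an sp3 (X4) carbon (an aliphatic alcohol).
(A) has a carboxylic acid group (-C(=O)OH) but the -OH is on a CX3 carbonyl carbon, not a CX4 carbon.
(B) has a carboxylic acid group (-C(=O)OH) but the -OH is on a CX3 carbonyl carbon, not a CX4 carbon.
(C) has a carboxylic acid group (-C(=O)OH) but the -OH is on a CX3 carbonyl carbon, not a CX4 carbon.
(D) contains a hydroxyl group (-OH), which satisfies every atom and bond constraint.
So the answer is (D).

D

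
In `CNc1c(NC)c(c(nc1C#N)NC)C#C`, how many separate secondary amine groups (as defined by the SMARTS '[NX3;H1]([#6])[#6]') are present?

3

[NX3;H1]([#6])[#6] is the SMARTS for a secondary amine: a trivalent nitrogen with one H, bonded to two carbons.
The molecule carries 3 separate instances of an N-methylamino group (-NHCH3) meeting every constraint; each maps to a distinct set of atoms, giving 3 matches.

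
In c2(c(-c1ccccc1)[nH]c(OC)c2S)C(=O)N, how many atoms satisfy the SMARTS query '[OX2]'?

The query [OX2] means: aliphatic oxygen with two total connections — ether, hydroxyl, or ester single-bond O.
Check the 17 heavy atoms by environment: 1× n (aromatic, X3) → no; 10× c (aromatic, X3) → no; 1× S (X2) → no; 1× O (X2) → match; 1× C (X4) → no; 1× C (X3) → no; 1× O (X1) → no; 1× N (X3) → no.
That gives 1 matching atom.

1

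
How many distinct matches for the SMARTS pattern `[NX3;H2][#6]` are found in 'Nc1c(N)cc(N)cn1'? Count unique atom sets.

3

[NX3;H2][#6] is the SMARTS for a primary amine: a trivalent nitrogen with two H attached to carbon.
The molecule carries 3 separate instances of a primary amino group (-NH2) meeting every constraint; each maps to a distinct set of atoms, giving 3 matches.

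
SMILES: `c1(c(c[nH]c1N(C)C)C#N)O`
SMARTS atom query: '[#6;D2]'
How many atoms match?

2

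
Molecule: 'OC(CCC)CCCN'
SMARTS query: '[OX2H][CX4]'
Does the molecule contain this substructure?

Yes

The pattern [OX2H][CX4] describes a hydroxyl oxygen bound to an sp3 (X4) carbon — an aliphatic alcohol.
The molecule carries a hydroxyl group (-OH), whose atoms satisfy every constraint of the query, so the pattern matches.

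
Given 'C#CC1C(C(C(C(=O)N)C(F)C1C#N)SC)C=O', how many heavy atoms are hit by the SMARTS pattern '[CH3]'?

Check the 18 heavy atoms by environment: 8× C (H1) → no; 1× S (H0) → no; 1× C (H3) → match; 1× F (H0) → no; 2× O (H0) → no; 3× C (H0) → no; 1× N (H0) → no; 1× N (H2) → no.
That gives 1 matching atom.

1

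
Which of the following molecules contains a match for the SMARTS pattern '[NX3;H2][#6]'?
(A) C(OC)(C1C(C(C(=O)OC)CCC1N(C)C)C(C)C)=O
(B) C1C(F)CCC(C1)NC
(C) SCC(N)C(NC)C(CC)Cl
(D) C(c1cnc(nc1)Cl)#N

C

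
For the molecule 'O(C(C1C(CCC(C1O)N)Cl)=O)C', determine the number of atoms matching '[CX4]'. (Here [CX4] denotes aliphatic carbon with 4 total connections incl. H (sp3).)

The query [CX4] means: C with X4: aliphatic carbon with exactly 4 total connections (bonds + H).
Check the 13 heavy atoms by environment: 7× C (X4) → match; 1× C (X3) → no; 1× O (X1) → no; 2× O (X2) → no; 1× N (X3) → no; 1× Cl (X1) → no.
That gives 7 matching atoms.

7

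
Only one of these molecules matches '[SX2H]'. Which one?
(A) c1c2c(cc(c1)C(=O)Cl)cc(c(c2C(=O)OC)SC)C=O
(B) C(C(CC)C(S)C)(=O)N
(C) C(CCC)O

B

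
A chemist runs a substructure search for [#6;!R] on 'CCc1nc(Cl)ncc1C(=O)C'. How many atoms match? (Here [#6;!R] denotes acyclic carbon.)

Check the 12 heavy atoms by environment: 2× n (aromatic, in 6-ring) → no; 4× c (aromatic, in 6-ring) → no; 4× C (acyclic) → match; 1× O (acyclic) → no; 1× Cl (acyclic) → no.
That gives 4 matching atoms.

4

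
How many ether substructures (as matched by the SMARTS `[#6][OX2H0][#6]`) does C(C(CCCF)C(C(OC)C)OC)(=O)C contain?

2

[#6][OX2H0][#6] is the SMARTS for an ether: an aliphatic oxygen bridging two carbons with no H on the oxygen.
The molecule carries 2 separate instances of a methoxy ether (-OCH3) meeting every constraint; each maps to a distinct set of atoms, giving 2 matches.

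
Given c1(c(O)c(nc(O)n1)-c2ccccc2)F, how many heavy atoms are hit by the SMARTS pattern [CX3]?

0

Check the 15 heavy atoms by environment: 2× n (aromatic, X2) → no; 10× c (aromatic, X3) → no; 2× O (X2) → no; 1× F (X1) → no.
No environment satisfies the query, so 0 matching atoms.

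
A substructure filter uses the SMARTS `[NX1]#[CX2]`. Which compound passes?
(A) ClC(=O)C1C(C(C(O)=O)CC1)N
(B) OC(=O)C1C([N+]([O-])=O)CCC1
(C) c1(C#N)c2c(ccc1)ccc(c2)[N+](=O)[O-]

C

[NX1]#[CX2] describes a nitrogen triple-bonded to a two-connected carbon (a nitrile).
(A) has a primary amino group (-NH2) but the nitrogen is NX3 (three connections), not NX1 triple-bonded.
(B) has a nitro group (-[N+](=O)[O-]) but there is no C#N triple bond.
(C) contains a nitrile (-C#N), which satisfies every atom and bond constraint.
So the answer is (C).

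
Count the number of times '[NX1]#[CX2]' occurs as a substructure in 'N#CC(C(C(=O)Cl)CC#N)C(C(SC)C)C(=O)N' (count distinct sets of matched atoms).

[NX1]#[CX2] is the SMARTS for a nitrile: a nitrogen triple-bonded to a two-connected carbon.
The molecule carries 2 separate instances of a nitrile (-C#N) meeting every constraint; each maps to a distinct set of atoms, giving 2 matches.

2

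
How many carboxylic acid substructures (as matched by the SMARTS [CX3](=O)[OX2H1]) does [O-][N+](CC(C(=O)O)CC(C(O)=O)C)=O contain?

2

[CX3](=O)[OX2H1] is the SMARTS for a carboxylic acid: an sp2 carbon double-bonded to O and single-bonded to an -OH oxygen.
The molecule carries 2 separate instances of a carboxylic acid group (-C(=O)OH) meeting every constraint; each maps to a distinct set of atoms, giving 2 matches.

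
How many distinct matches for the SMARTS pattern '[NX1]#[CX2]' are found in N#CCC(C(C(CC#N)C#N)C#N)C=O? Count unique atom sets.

4

[NX1]#[CX2] is the SMARTS for a nitrile: a nitrogen triple-bonded to a two-connected carbon.
The molecule carries 4 separate instances of a nitrile (-C#N) meeting every constraint; each maps to a distinct set of atoms, giving 4 matches.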